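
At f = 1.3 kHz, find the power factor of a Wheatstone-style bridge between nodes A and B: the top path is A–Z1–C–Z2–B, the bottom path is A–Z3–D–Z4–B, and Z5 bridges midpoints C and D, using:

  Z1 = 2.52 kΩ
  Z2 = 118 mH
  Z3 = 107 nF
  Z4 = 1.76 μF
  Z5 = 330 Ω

Step 1 — Angular frequency: ω = 2π·f = 2π·1300 = 8168 rad/s.
Step 2 — Component impedances:
  Z1: Z = R = 2520 Ω
  Z2: Z = jωL = j·8168·0.118 = 0 + j963.8 Ω
  Z3: Z = 1/(jωC) = -j/(ω·C) = 0 - j1144 Ω
  Z4: Z = 1/(jωC) = -j/(ω·C) = 0 - j69.56 Ω
  Z5: Z = R = 330 Ω
Step 3 — Bridge requires nodal analysis (the Z5 bridge couples midpoints C and D, so the two paths cannot be reduced to a simple series/parallel combination). Setting node B to ground and injecting 1 A at node A, the 3-node admittance system at A, C, D solves to V_A = Z_AB = 423.6 - j1081 Ω = 1161∠-68.6° Ω.
Step 4 — Power factor: PF = cos(φ) = Re(Z)/|Z| = 423.6/1161.4 = 0.3647.
Step 5 — Type: Im(Z) = -1081 ⇒ leading (phase φ = -68.6°).

PF = 0.3647 (leading, φ = -68.6°)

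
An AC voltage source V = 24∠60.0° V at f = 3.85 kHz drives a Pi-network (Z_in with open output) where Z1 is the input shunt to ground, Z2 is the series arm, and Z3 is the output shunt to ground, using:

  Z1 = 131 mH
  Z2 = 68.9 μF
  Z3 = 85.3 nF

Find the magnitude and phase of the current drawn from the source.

Step 1 — Angular frequency: ω = 2π·f = 2π·3850 = 2.419e+04 rad/s.
Step 2 — Component impedances:
  Z1: Z = jωL = j·2.419e+04·0.131 = 0 + j3169 Ω
  Z2: Z = 1/(jωC) = -j/(ω·C) = 0 - j0.6 Ω
  Z3: Z = 1/(jωC) = -j/(ω·C) = 0 - j484.6 Ω
Step 3 — With open output, the series arm Z2 and the output shunt Z3 appear in series to ground: Z2 + Z3 = 0 - j485.2 Ω.
Step 4 — Parallel with input shunt Z1: Z_in = Z1 || (Z2 + Z3) = 0 - j573 Ω = 573∠-90.0° Ω.
Step 5 — Source phasor: V = 24∠60.0° V = 12 + j20.78 V.
Step 6 — Ohm's law: I = V / Z_total = (12 + j20.78) / (0 - j573) = -0.03628 + j0.02094 A.
Step 7 — Convert to polar: |I| = 0.04189 A, ∠I = 150.0°.

I = 0.04189∠150.0° A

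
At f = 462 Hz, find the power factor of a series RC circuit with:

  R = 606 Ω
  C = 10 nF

Step 1 — Angular frequency: ω = 2π·f = 2π·462 = 2903 rad/s.
Step 2 — Component impedances:
  R: Z = R = 606 Ω
  C: Z = 1/(jωC) = -j/(ω·C) = 0 - j3.445e+04 Ω
Step 3 — Series combination: Z_total = R + C = 606 - j3.445e+04 Ω = 3.445e+04∠-89.0° Ω.
Step 4 — Power factor: PF = cos(φ) = Re(Z)/|Z| = 606/3.445e+04 = 0.01759.
Step 5 — Type: Im(Z) = -3.445e+04 ⇒ leading (phase φ = -89.0°).

PF = 0.01759 (leading, φ = -89.0°)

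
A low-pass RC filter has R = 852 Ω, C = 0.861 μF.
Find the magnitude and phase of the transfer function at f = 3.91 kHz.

Step 1 — Angular frequency: ω = 2π·3910 = 2.457e+04 rad/s.
Step 2 — Transfer function: H(jω) = 1/(1 + jωRC).
Step 3 — Denominator: 1 + jωRC = 1 + j·2.457e+04·852·8.61e-07 = 1 + j18.02.
Step 4 — H = 0.003069 - j0.05532.
Step 5 — Magnitude: |H| = 0.0554 (-25.1 dB); phase: φ = -86.8°.

|H| = 0.0554 (-25.1 dB), φ = -86.8°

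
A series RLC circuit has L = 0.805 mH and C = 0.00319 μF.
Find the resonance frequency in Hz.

Step 1 — Resonance condition Im(Z)=0 gives ω₀ = 1/√(LC).
Step 2 — ω₀ = 1/√(0.000805·3.19e-09) = 6.24e+05 rad/s.
Step 3 — f₀ = ω₀/(2π) = 9.932e+04 Hz.

f₀ = 9.932e+04 Hz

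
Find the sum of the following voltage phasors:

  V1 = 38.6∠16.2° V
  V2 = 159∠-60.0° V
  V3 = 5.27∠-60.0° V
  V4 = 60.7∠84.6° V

Step 1 — Convert each phasor to rectangular form:
  V1 = 38.6·(cos(16.2°) + j·sin(16.2°)) = 37.07 + j10.77 V
  V2 = 159·(cos(-60.0°) + j·sin(-60.0°)) = 79.5 - j137.7 V
  V3 = 5.27·(cos(-60.0°) + j·sin(-60.0°)) = 2.635 - j4.564 V
  V4 = 60.7·(cos(84.6°) + j·sin(84.6°)) = 5.712 + j60.43 V
Step 2 — Sum components: V_total = 124.9 - j71.06 V.
Step 3 — Convert to polar: |V_total| = 143.7 V, ∠V_total = -29.6°.

V_total = 143.7∠-29.6° V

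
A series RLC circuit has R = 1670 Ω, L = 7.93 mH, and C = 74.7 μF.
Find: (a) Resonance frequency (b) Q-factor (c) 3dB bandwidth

Step 1 — Resonance condition Im(Z)=0 gives ω₀ = 1/√(LC).
Step 2 — ω₀ = 1/√(0.00793·7.47e-05) = 1299 rad/s.
Step 3 — f₀ = ω₀/(2π) = 206.8 Hz.
Step 4 — Series Q: Q = ω₀L/R = 1299·0.00793/1670 = 0.00617.
Step 5 — 3dB bandwidth: Δω = ω₀/Q = 2.106e+05 rad/s; BW = Δω/(2π) = 3.352e+04 Hz.

(a) f₀ = 206.8 Hz  (b) Q = 0.00617  (c) BW = 3.352e+04 Hz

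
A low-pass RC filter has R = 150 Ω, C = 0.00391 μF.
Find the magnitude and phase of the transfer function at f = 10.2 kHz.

Step 1 — Angular frequency: ω = 2π·1.02e+04 = 6.409e+04 rad/s.
Step 2 — Transfer function: H(jω) = 1/(1 + jωRC).
Step 3 — Denominator: 1 + jωRC = 1 + j·6.409e+04·150·3.91e-09 = 1 + j0.03759.
Step 4 — H = 0.9986 - j0.03753.
Step 5 — Magnitude: |H| = 0.9993 (-0.0 dB); phase: φ = -2.2°.

|H| = 0.9993 (-0.0 dB), φ = -2.2°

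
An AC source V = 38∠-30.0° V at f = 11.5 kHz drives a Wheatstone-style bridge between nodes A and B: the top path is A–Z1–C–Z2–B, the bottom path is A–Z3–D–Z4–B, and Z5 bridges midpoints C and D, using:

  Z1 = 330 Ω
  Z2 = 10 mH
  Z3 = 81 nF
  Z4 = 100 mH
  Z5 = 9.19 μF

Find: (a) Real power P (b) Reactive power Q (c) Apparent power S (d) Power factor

Step 1 — Angular frequency: ω = 2π·f = 2π·1.15e+04 = 7.226e+04 rad/s.
Step 2 — Component impedances:
  Z1: Z = R = 330 Ω
  Z2: Z = jωL = j·7.226e+04·0.01 = 0 + j722.6 Ω
  Z3: Z = 1/(jωC) = -j/(ω·C) = 0 - j170.9 Ω
  Z4: Z = jωL = j·7.226e+04·0.1 = 0 + j7226 Ω
  Z5: Z = 1/(jωC) = -j/(ω·C) = 0 - j1.506 Ω
Step 3 — Bridge requires nodal analysis (the Z5 bridge couples midpoints C and D, so the two paths cannot be reduced to a simple series/parallel combination). Setting node B to ground and injecting 1 A at node A, the 3-node admittance system at A, C, D solves to V_A = Z_AB = 70.62 + j521.7 Ω = 526.4∠82.3° Ω.
Step 4 — Source phasor: V = 38∠-30.0° V = 32.91 - j19 V.
Step 5 — Current: I = V / Z = -0.02738 - j0.06679 A = 0.07219∠-112.3° A.
Step 6 — Complex power: S = V·I* = 0.368 + j2.718 VA.
Step 7 — Real power: P = Re(S) = 0.368 W.
Step 8 — Reactive power: Q = Im(S) = 2.718 VAR.
Step 9 — Apparent power: |S| = 2.743 VA.
Step 10 — Power factor: PF = P/|S| = 0.1342 (lagging).

(a) P = 0.368 W  (b) Q = 2.718 VAR  (c) S = 2.743 VA  (d) PF = 0.1342 (lagging)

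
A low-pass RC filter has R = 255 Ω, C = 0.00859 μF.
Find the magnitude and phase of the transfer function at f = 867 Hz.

Step 1 — Angular frequency: ω = 2π·867 = 5448 rad/s.
Step 2 — Transfer function: H(jω) = 1/(1 + jωRC).
Step 3 — Denominator: 1 + jωRC = 1 + j·5448·255·8.59e-09 = 1 + j0.01193.
Step 4 — H = 0.9999 - j0.01193.
Step 5 — Magnitude: |H| = 0.9999 (-0.0 dB); phase: φ = -0.7°.

|H| = 0.9999 (-0.0 dB), φ = -0.7°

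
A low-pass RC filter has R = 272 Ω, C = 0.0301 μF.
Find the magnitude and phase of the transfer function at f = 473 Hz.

Step 1 — Angular frequency: ω = 2π·473 = 2972 rad/s.
Step 2 — Transfer function: H(jω) = 1/(1 + jωRC).
Step 3 — Denominator: 1 + jωRC = 1 + j·2972·272·3.01e-08 = 1 + j0.02433.
Step 4 — H = 0.9994 - j0.02432.
Step 5 — Magnitude: |H| = 0.9997 (-0.0 dB); phase: φ = -1.4°.

|H| = 0.9997 (-0.0 dB), φ = -1.4°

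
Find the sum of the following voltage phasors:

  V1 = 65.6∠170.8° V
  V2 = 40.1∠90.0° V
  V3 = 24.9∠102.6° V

Step 1 — Convert each phasor to rectangular form:
  V1 = 65.6·(cos(170.8°) + j·sin(170.8°)) = -64.76 + j10.49 V
  V2 = 40.1·(cos(90.0°) + j·sin(90.0°)) = 0 + j40.1 V
  V3 = 24.9·(cos(102.6°) + j·sin(102.6°)) = -5.432 + j24.3 V
Step 2 — Sum components: V_total = -70.19 + j74.89 V.
Step 3 — Convert to polar: |V_total| = 102.6 V, ∠V_total = 133.1°.

V_total = 102.6∠133.1° V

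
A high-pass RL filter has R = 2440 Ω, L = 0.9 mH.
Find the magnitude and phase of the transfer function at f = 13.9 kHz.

Step 1 — Angular frequency: ω = 2π·1.39e+04 = 8.734e+04 rad/s.
Step 2 — Transfer function: H(jω) = jωL/(R + jωL).
Step 3 — Numerator jωL = j·78.6; denominator R + jωL = 2440 + j78.6.
Step 4 — H = 0.001037 + j0.03218.
Step 5 — Magnitude: |H| = 0.0322 (-29.8 dB); phase: φ = 88.2°.

|H| = 0.0322 (-29.8 dB), φ = 88.2°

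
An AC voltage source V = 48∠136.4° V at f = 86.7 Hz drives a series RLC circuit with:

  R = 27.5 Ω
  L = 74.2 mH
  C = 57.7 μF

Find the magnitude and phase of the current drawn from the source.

Step 1 — Angular frequency: ω = 2π·f = 2π·86.7 = 544.8 rad/s.
Step 2 — Component impedances:
  R: Z = R = 27.5 Ω
  L: Z = jωL = j·544.8·0.0742 = 0 + j40.42 Ω
  C: Z = 1/(jωC) = -j/(ω·C) = 0 - j31.81 Ω
Step 3 — Series combination: Z_total = R + L + C = 27.5 + j8.606 Ω = 28.82∠17.4° Ω.
Step 4 — Source phasor: V = 48∠136.4° V = -34.76 + j33.1 V.
Step 5 — Ohm's law: I = V / Z_total = (-34.76 + j33.1) / (27.5 + j8.606) = -0.8082 + j1.457 A.
Step 6 — Convert to polar: |I| = 1.666 A, ∠I = 119.0°.

I = 1.666∠119.0° A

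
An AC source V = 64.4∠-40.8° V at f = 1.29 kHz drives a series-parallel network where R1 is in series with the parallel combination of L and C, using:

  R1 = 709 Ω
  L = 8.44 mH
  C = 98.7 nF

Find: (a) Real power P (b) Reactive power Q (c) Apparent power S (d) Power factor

Step 1 — Angular frequency: ω = 2π·f = 2π·1290 = 8105 rad/s.
Step 2 — Component impedances:
  R1: Z = R = 709 Ω
  L: Z = jωL = j·8105·0.00844 = 0 + j68.41 Ω
  C: Z = 1/(jωC) = -j/(ω·C) = 0 - j1250 Ω
Step 3 — Parallel branch: L || C = 1/(1/L + 1/C) = 0 + j72.37 Ω.
Step 4 — Series with R1: Z_total = R1 + (L || C) = 709 + j72.37 Ω = 712.7∠5.8° Ω.
Step 5 — Source phasor: V = 64.4∠-40.8° V = 48.75 - j42.08 V.
Step 6 — Current: I = V / Z = 0.06205 - j0.06569 A = 0.09036∠-46.6° A.
Step 7 — Complex power: S = V·I* = 5.789 + j0.5909 VA.
Step 8 — Real power: P = Re(S) = 5.789 W.
Step 9 — Reactive power: Q = Im(S) = 0.5909 VAR.
Step 10 — Apparent power: |S| = 5.819 VA.
Step 11 — Power factor: PF = P/|S| = 0.9948 (lagging).

(a) P = 5.789 W  (b) Q = 0.5909 VAR  (c) S = 5.819 VA  (d) PF = 0.9948 (lagging)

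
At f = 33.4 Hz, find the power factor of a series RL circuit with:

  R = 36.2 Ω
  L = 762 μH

Step 1 — Angular frequency: ω = 2π·f = 2π·33.4 = 209.9 rad/s.
Step 2 — Component impedances:
  R: Z = R = 36.2 Ω
  L: Z = jωL = j·209.9·0.000762 = 0 + j0.1599 Ω
Step 3 — Series combination: Z_total = R + L = 36.2 + j0.1599 Ω = 36.2∠0.3° Ω.
Step 4 — Power factor: PF = cos(φ) = Re(Z)/|Z| = 36.2/36.2 = 1.
Step 5 — Type: Im(Z) = 0.1599 ⇒ lagging (phase φ = 0.3°).

PF = 1 (lagging, φ = 0.3°)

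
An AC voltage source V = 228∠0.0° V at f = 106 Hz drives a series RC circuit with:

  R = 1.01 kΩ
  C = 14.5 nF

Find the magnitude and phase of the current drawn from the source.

Step 1 — Angular frequency: ω = 2π·f = 2π·106 = 666 rad/s.
Step 2 — Component impedances:
  R: Z = R = 1010 Ω
  C: Z = 1/(jωC) = -j/(ω·C) = 0 - j1.035e+05 Ω
Step 3 — Series combination: Z_total = R + C = 1010 - j1.035e+05 Ω = 1.036e+05∠-89.4° Ω.
Step 4 — Source phasor: V = 228∠0.0° V = 228 V.
Step 5 — Ohm's law: I = V / Z_total = (228) / (1010 - j1.035e+05) = 2.147e-05 + j0.002202 A.
Step 6 — Convert to polar: |I| = 0.002202 A, ∠I = 89.4°.

I = 0.002202∠89.4° A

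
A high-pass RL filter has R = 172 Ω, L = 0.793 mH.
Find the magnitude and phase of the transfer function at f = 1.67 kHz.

Step 1 — Angular frequency: ω = 2π·1670 = 1.049e+04 rad/s.
Step 2 — Transfer function: H(jω) = jωL/(R + jωL).
Step 3 — Numerator jωL = j·8.321; denominator R + jωL = 172 + j8.321.
Step 4 — H = 0.002335 + j0.04826.
Step 5 — Magnitude: |H| = 0.04832 (-26.3 dB); phase: φ = 87.2°.

|H| = 0.04832 (-26.3 dB), φ = 87.2°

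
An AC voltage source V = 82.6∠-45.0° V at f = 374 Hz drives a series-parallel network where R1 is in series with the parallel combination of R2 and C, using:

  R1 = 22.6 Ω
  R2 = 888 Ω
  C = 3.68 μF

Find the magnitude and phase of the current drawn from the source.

Step 1 — Angular frequency: ω = 2π·f = 2π·374 = 2350 rad/s.
Step 2 — Component impedances:
  R1: Z = R = 22.6 Ω
  R2: Z = R = 888 Ω
  C: Z = 1/(jωC) = -j/(ω·C) = 0 - j115.6 Ω
Step 3 — Parallel branch: R2 || C = 1/(1/R2 + 1/C) = 14.81 - j113.7 Ω.
Step 4 — Series with R1: Z_total = R1 + (R2 || C) = 37.41 - j113.7 Ω = 119.7∠-71.8° Ω.
Step 5 — Source phasor: V = 82.6∠-45.0° V = 58.41 - j58.41 V.
Step 6 — Ohm's law: I = V / Z_total = (58.41 - j58.41) / (37.41 - j113.7) = 0.616 + j0.311 A.
Step 7 — Convert to polar: |I| = 0.69 A, ∠I = 26.8°.

I = 0.69∠26.8° A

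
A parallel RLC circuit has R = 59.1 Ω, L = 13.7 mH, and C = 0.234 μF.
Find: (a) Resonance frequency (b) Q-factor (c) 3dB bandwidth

Step 1 — Resonance: ω₀ = 1/√(LC) = 1/√(0.0137·2.34e-07) = 1.766e+04 rad/s.
Step 2 — f₀ = ω₀/(2π) = 2811 Hz.
Step 3 — Parallel Q: Q = R/(ω₀L) = 59.1/(1.766e+04·0.0137) = 0.2443.
Step 4 — Bandwidth: Δω = ω₀/Q = 7.231e+04 rad/s; BW = Δω/(2π) = 1.151e+04 Hz.

(a) f₀ = 2811 Hz  (b) Q = 0.2443  (c) BW = 1.151e+04 Hz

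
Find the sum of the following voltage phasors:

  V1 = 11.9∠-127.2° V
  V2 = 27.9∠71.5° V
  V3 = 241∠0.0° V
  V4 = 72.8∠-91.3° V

Step 1 — Convert each phasor to rectangular form:
  V1 = 11.9·(cos(-127.2°) + j·sin(-127.2°)) = -7.195 - j9.479 V
  V2 = 27.9·(cos(71.5°) + j·sin(71.5°)) = 8.853 + j26.46 V
  V3 = 241·(cos(0.0°) + j·sin(0.0°)) = 241 V
  V4 = 72.8·(cos(-91.3°) + j·sin(-91.3°)) = -1.652 - j72.78 V
Step 2 — Sum components: V_total = 241 - j55.8 V.
Step 3 — Convert to polar: |V_total| = 247.4 V, ∠V_total = -13.0°.

V_total = 247.4∠-13.0° V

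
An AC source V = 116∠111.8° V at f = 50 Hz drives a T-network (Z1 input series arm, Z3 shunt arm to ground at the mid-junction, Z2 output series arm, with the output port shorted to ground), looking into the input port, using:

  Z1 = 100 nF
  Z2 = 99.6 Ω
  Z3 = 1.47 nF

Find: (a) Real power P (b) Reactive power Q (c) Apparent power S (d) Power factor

Step 1 — Angular frequency: ω = 2π·f = 2π·50 = 314.2 rad/s.
Step 2 — Component impedances:
  Z1: Z = 1/(jωC) = -j/(ω·C) = 0 - j3.183e+04 Ω
  Z2: Z = R = 99.6 Ω
  Z3: Z = 1/(jωC) = -j/(ω·C) = 0 - j2.165e+06 Ω
Step 3 — With the output port shorted to ground, the output series arm Z2 runs from the junction to ground; the shunt arm Z3 also runs from the junction to ground. They appear in parallel: Z3 || Z2 = 99.6 - j0.004581 Ω.
Step 4 — Series with input arm Z1: Z_in = Z1 + (Z3 || Z2) = 99.6 - j3.183e+04 Ω = 3.183e+04∠-89.8° Ω.
Step 5 — Source phasor: V = 116∠111.8° V = -43.08 + j107.7 V.
Step 6 — Current: I = V / Z = -0.003388 - j0.001343 A = 0.003644∠-158.4° A.
Step 7 — Complex power: S = V·I* = 0.001323 - j0.4227 VA.
Step 8 — Real power: P = Re(S) = 0.001323 W.
Step 9 — Reactive power: Q = Im(S) = -0.4227 VAR.
Step 10 — Apparent power: |S| = 0.4227 VA.
Step 11 — Power factor: PF = P/|S| = 0.003129 (leading).

(a) P = 0.001323 W  (b) Q = -0.4227 VAR  (c) S = 0.4227 VA  (d) PF = 0.003129 (leading)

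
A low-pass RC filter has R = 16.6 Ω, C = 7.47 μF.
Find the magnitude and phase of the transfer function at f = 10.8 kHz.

Step 1 — Angular frequency: ω = 2π·1.08e+04 = 6.786e+04 rad/s.
Step 2 — Transfer function: H(jω) = 1/(1 + jωRC).
Step 3 — Denominator: 1 + jωRC = 1 + j·6.786e+04·16.6·7.47e-06 = 1 + j8.415.
Step 4 — H = 0.01393 - j0.1172.
Step 5 — Magnitude: |H| = 0.118 (-18.6 dB); phase: φ = -83.2°.

|H| = 0.118 (-18.6 dB), φ = -83.2°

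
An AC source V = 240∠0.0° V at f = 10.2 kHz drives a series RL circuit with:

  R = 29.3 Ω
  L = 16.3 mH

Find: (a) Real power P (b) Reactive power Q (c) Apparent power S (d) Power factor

Step 1 — Angular frequency: ω = 2π·f = 2π·1.02e+04 = 6.409e+04 rad/s.
Step 2 — Component impedances:
  R: Z = R = 29.3 Ω
  L: Z = jωL = j·6.409e+04·0.0163 = 0 + j1045 Ω
Step 3 — Series combination: Z_total = R + L = 29.3 + j1045 Ω = 1045∠88.4° Ω.
Step 4 — Source phasor: V = 240∠0.0° V = 240 V.
Step 5 — Current: I = V / Z = 0.006439 - j0.2296 A = 0.2297∠-88.4° A.
Step 6 — Complex power: S = V·I* = 1.545 + j55.1 VA.
Step 7 — Real power: P = Re(S) = 1.545 W.
Step 8 — Reactive power: Q = Im(S) = 55.1 VAR.
Step 9 — Apparent power: |S| = 55.12 VA.
Step 10 — Power factor: PF = P/|S| = 0.02804 (lagging).

(a) P = 1.545 W  (b) Q = 55.1 VAR  (c) S = 55.12 VA  (d) PF = 0.02804 (lagging)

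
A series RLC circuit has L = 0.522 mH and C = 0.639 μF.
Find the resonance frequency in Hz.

Step 1 — Resonance condition Im(Z)=0 gives ω₀ = 1/√(LC).
Step 2 — ω₀ = 1/√(0.000522·6.39e-07) = 5.475e+04 rad/s.
Step 3 — f₀ = ω₀/(2π) = 8714 Hz.

f₀ = 8714 Hz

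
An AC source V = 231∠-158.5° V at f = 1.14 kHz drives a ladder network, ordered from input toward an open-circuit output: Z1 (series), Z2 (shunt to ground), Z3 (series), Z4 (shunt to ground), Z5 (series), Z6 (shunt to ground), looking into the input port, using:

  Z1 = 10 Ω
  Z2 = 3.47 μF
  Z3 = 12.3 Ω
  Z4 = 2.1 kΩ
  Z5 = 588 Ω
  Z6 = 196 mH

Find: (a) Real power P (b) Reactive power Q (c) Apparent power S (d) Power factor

Step 1 — Angular frequency: ω = 2π·f = 2π·1140 = 7163 rad/s.
Step 2 — Component impedances:
  Z1: Z = R = 10 Ω
  Z2: Z = 1/(jωC) = -j/(ω·C) = 0 - j40.23 Ω
  Z3: Z = R = 12.3 Ω
  Z4: Z = R = 2100 Ω
  Z5: Z = R = 588 Ω
  Z6: Z = jωL = j·7163·0.196 = 0 + j1404 Ω
Step 3 — Ladder network (open output): work backward from the far end, alternating series and parallel combinations. Z_in = 11.24 - j41.18 Ω = 42.69∠-74.7° Ω.
Step 4 — Source phasor: V = 231∠-158.5° V = -214.9 - j84.66 V.
Step 5 — Current: I = V / Z = 0.5882 - j5.379 A = 5.411∠-83.8° A.
Step 6 — Complex power: S = V·I* = 329 - j1206 VA.
Step 7 — Real power: P = Re(S) = 329 W.
Step 8 — Reactive power: Q = Im(S) = -1206 VAR.
Step 9 — Apparent power: |S| = 1250 VA.
Step 10 — Power factor: PF = P/|S| = 0.2632 (leading).

(a) P = 329 W  (b) Q = -1206 VAR  (c) S = 1250 VA  (d) PF = 0.2632 (leading)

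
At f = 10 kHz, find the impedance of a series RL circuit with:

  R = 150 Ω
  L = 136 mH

Step 1 — Angular frequency: ω = 2π·f = 2π·1e+04 = 6.283e+04 rad/s.
Step 2 — Component impedances:
  R: Z = R = 150 Ω
  L: Z = jωL = j·6.283e+04·0.136 = 0 + j8545 Ω
Step 3 — Series combination: Z_total = R + L = 150 + j8545 Ω = 8546∠89.0° Ω.

Z = 150 + j8545 Ω = 8546∠89.0° Ω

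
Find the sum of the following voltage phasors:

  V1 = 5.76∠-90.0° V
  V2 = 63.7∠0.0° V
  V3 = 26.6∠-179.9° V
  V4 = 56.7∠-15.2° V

Step 1 — Convert each phasor to rectangular form:
  V1 = 5.76·(cos(-90.0°) + j·sin(-90.0°)) = 0 - j5.76 V
  V2 = 63.7·(cos(0.0°) + j·sin(0.0°)) = 63.7 V
  V3 = 26.6·(cos(-179.9°) + j·sin(-179.9°)) = -26.6 - j0.04643 V
  V4 = 56.7·(cos(-15.2°) + j·sin(-15.2°)) = 54.72 - j14.87 V
Step 2 — Sum components: V_total = 91.82 - j20.67 V.
Step 3 — Convert to polar: |V_total| = 94.11 V, ∠V_total = -12.7°.

V_total = 94.11∠-12.7° V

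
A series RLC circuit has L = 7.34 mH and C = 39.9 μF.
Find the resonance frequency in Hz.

Step 1 — Resonance condition Im(Z)=0 gives ω₀ = 1/√(LC).
Step 2 — ω₀ = 1/√(0.00734·3.99e-05) = 1848 rad/s.
Step 3 — f₀ = ω₀/(2π) = 294.1 Hz.

f₀ = 294.1 Hz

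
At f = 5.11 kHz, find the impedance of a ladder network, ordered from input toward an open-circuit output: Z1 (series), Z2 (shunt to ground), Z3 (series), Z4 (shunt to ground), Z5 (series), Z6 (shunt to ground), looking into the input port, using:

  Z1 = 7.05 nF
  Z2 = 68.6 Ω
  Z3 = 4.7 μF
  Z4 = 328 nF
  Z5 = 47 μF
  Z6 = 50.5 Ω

Step 1 — Angular frequency: ω = 2π·f = 2π·5110 = 3.211e+04 rad/s.
Step 2 — Component impedances:
  Z1: Z = 1/(jωC) = -j/(ω·C) = 0 - j4418 Ω
  Z2: Z = R = 68.6 Ω
  Z3: Z = 1/(jωC) = -j/(ω·C) = 0 - j6.627 Ω
  Z4: Z = 1/(jωC) = -j/(ω·C) = 0 - j94.96 Ω
  Z5: Z = 1/(jωC) = -j/(ω·C) = 0 - j0.6627 Ω
  Z6: Z = R = 50.5 Ω
Step 3 — Ladder network (open output): work backward from the far end, alternating series and parallel combinations. Z_in = 27.59 - j4428 Ω = 4429∠-89.6° Ω.

Z = 27.59 - j4428 Ω = 4429∠-89.6° Ω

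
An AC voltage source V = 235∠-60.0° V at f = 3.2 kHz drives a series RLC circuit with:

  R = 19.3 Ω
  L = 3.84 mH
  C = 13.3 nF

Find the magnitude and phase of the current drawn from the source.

Step 1 — Angular frequency: ω = 2π·f = 2π·3200 = 2.011e+04 rad/s.
Step 2 — Component impedances:
  R: Z = R = 19.3 Ω
  L: Z = jωL = j·2.011e+04·0.00384 = 0 + j77.21 Ω
  C: Z = 1/(jωC) = -j/(ω·C) = 0 - j3740 Ω
Step 3 — Series combination: Z_total = R + L + C = 19.3 - j3662 Ω = 3662∠-89.7° Ω.
Step 4 — Source phasor: V = 235∠-60.0° V = 117.5 - j203.5 V.
Step 5 — Ohm's law: I = V / Z_total = (117.5 - j203.5) / (19.3 - j3662) = 0.05574 + j0.03179 A.
Step 6 — Convert to polar: |I| = 0.06417 A, ∠I = 29.7°.

I = 0.06417∠29.7° A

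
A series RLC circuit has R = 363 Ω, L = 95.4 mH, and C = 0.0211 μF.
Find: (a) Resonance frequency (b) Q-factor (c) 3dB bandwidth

Step 1 — Resonance condition Im(Z)=0 gives ω₀ = 1/√(LC).
Step 2 — ω₀ = 1/√(0.0954·2.11e-08) = 2.229e+04 rad/s.
Step 3 — f₀ = ω₀/(2π) = 3547 Hz.
Step 4 — Series Q: Q = ω₀L/R = 2.229e+04·0.0954/363 = 5.858.
Step 5 — 3dB bandwidth: Δω = ω₀/Q = 3805 rad/s; BW = Δω/(2π) = 605.6 Hz.

(a) f₀ = 3547 Hz  (b) Q = 5.858  (c) BW = 605.6 Hz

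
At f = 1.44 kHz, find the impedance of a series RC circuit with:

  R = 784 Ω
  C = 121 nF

Step 1 — Angular frequency: ω = 2π·f = 2π·1440 = 9048 rad/s.
Step 2 — Component impedances:
  R: Z = R = 784 Ω
  C: Z = 1/(jωC) = -j/(ω·C) = 0 - j913.4 Ω
Step 3 — Series combination: Z_total = R + C = 784 - j913.4 Ω = 1204∠-49.4° Ω.

Z = 784 - j913.4 Ω = 1204∠-49.4° Ω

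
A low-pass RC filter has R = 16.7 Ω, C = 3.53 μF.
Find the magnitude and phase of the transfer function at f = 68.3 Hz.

Step 1 — Angular frequency: ω = 2π·68.3 = 429.1 rad/s.
Step 2 — Transfer function: H(jω) = 1/(1 + jωRC).
Step 3 — Denominator: 1 + jωRC = 1 + j·429.1·16.7·3.53e-06 = 1 + j0.0253.
Step 4 — H = 0.9994 - j0.02528.
Step 5 — Magnitude: |H| = 0.9997 (-0.0 dB); phase: φ = -1.4°.

|H| = 0.9997 (-0.0 dB), φ = -1.4°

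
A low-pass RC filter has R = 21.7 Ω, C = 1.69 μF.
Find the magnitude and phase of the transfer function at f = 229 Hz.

Step 1 — Angular frequency: ω = 2π·229 = 1439 rad/s.
Step 2 — Transfer function: H(jω) = 1/(1 + jωRC).
Step 3 — Denominator: 1 + jωRC = 1 + j·1439·21.7·1.69e-06 = 1 + j0.05277.
Step 4 — H = 0.9972 - j0.05262.
Step 5 — Magnitude: |H| = 0.9986 (-0.0 dB); phase: φ = -3.0°.

|H| = 0.9986 (-0.0 dB), φ = -3.0°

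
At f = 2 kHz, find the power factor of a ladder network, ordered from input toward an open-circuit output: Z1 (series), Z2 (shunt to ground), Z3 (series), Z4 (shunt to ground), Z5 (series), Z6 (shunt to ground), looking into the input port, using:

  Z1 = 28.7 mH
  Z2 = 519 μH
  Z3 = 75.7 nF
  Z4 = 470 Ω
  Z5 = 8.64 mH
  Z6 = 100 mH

Step 1 — Angular frequency: ω = 2π·f = 2π·2000 = 1.257e+04 rad/s.
Step 2 — Component impedances:
  Z1: Z = jωL = j·1.257e+04·0.0287 = 0 + j360.7 Ω
  Z2: Z = jωL = j·1.257e+04·0.000519 = 0 + j6.522 Ω
  Z3: Z = 1/(jωC) = -j/(ω·C) = 0 - j1051 Ω
  Z4: Z = R = 470 Ω
  Z5: Z = jωL = j·1.257e+04·0.00864 = 0 + j108.6 Ω
  Z6: Z = jωL = j·1.257e+04·0.1 = 0 + j1257 Ω
Step 3 — Ladder network (open output): work backward from the far end, alternating series and parallel combinations. Z_in = 0.01812 + j367.2 Ω = 367.2∠90.0° Ω.
Step 4 — Power factor: PF = cos(φ) = Re(Z)/|Z| = 0.018116/367.22 = 4.933e-05.
Step 5 — Type: Im(Z) = 367.2 ⇒ lagging (phase φ = 90.0°).

PF = 4.933e-05 (lagging, φ = 90.0°)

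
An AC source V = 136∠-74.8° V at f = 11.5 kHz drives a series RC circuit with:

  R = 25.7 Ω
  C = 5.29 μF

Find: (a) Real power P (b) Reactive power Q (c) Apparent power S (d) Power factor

Step 1 — Angular frequency: ω = 2π·f = 2π·1.15e+04 = 7.226e+04 rad/s.
Step 2 — Component impedances:
  R: Z = R = 25.7 Ω
  C: Z = 1/(jωC) = -j/(ω·C) = 0 - j2.616 Ω
Step 3 — Series combination: Z_total = R + C = 25.7 - j2.616 Ω = 25.83∠-5.8° Ω.
Step 4 — Source phasor: V = 136∠-74.8° V = 35.66 - j131.2 V.
Step 5 — Current: I = V / Z = 1.888 - j4.915 A = 5.265∠-69.0° A.
Step 6 — Complex power: S = V·I* = 712.3 - j72.51 VA.
Step 7 — Real power: P = Re(S) = 712.3 W.
Step 8 — Reactive power: Q = Im(S) = -72.51 VAR.
Step 9 — Apparent power: |S| = 716 VA.
Step 10 — Power factor: PF = P/|S| = 0.9949 (leading).

(a) P = 712.3 W  (b) Q = -72.51 VAR  (c) S = 716 VA  (d) PF = 0.9949 (leading)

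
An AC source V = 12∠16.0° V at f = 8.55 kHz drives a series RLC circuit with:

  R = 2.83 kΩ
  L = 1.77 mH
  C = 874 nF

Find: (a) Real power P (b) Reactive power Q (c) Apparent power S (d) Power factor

Step 1 — Angular frequency: ω = 2π·f = 2π·8550 = 5.372e+04 rad/s.
Step 2 — Component impedances:
  R: Z = R = 2830 Ω
  L: Z = jωL = j·5.372e+04·0.00177 = 0 + j95.09 Ω
  C: Z = 1/(jωC) = -j/(ω·C) = 0 - j21.3 Ω
Step 3 — Series combination: Z_total = R + L + C = 2830 + j73.79 Ω = 2831∠1.5° Ω.
Step 4 — Source phasor: V = 12∠16.0° V = 11.54 + j3.308 V.
Step 5 — Current: I = V / Z = 0.004104 + j0.001062 A = 0.004239∠14.5° A.
Step 6 — Complex power: S = V·I* = 0.05085 + j0.001326 VA.
Step 7 — Real power: P = Re(S) = 0.05085 W.
Step 8 — Reactive power: Q = Im(S) = 0.001326 VAR.
Step 9 — Apparent power: |S| = 0.05087 VA.
Step 10 — Power factor: PF = P/|S| = 0.9997 (lagging).

(a) P = 0.05085 W  (b) Q = 0.001326 VAR  (c) S = 0.05087 VA  (d) PF = 0.9997 (lagging)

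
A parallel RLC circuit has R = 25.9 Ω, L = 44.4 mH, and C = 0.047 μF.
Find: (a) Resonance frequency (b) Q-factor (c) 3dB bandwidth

Step 1 — Resonance: ω₀ = 1/√(LC) = 1/√(0.0444·4.7e-08) = 2.189e+04 rad/s.
Step 2 — f₀ = ω₀/(2π) = 3484 Hz.
Step 3 — Parallel Q: Q = R/(ω₀L) = 25.9/(2.189e+04·0.0444) = 0.02665.
Step 4 — Bandwidth: Δω = ω₀/Q = 8.215e+05 rad/s; BW = Δω/(2π) = 1.307e+05 Hz.

(a) f₀ = 3484 Hz  (b) Q = 0.02665  (c) BW = 1.307e+05 Hz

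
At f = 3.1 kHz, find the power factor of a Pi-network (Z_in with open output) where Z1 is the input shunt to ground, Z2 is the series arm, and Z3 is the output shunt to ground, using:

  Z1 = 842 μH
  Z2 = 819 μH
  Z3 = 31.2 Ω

Step 1 — Angular frequency: ω = 2π·f = 2π·3100 = 1.948e+04 rad/s.
Step 2 — Component impedances:
  Z1: Z = jωL = j·1.948e+04·0.000842 = 0 + j16.4 Ω
  Z2: Z = jωL = j·1.948e+04·0.000819 = 0 + j15.95 Ω
  Z3: Z = R = 31.2 Ω
Step 3 — With open output, the series arm Z2 and the output shunt Z3 appear in series to ground: Z2 + Z3 = 31.2 + j15.95 Ω.
Step 4 — Parallel with input shunt Z1: Z_in = Z1 || (Z2 + Z3) = 4.154 + j12.09 Ω = 12.79∠71.0° Ω.
Step 5 — Power factor: PF = cos(φ) = Re(Z)/|Z| = 4.1541/12.786 = 0.3249.
Step 6 — Type: Im(Z) = 12.09 ⇒ lagging (phase φ = 71.0°).

PF = 0.3249 (lagging, φ = 71.0°)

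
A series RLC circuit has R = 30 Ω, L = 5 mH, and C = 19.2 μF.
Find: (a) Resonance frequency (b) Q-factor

Step 1 — Resonance condition Im(Z)=0 gives ω₀ = 1/√(LC).
Step 2 — ω₀ = 1/√(0.005·1.92e-05) = 3227 rad/s.
Step 3 — f₀ = ω₀/(2π) = 513.7 Hz.
Step 4 — Series Q: Q = ω₀L/R = 3227·0.005/30 = 0.5379.

(a) f₀ = 513.7 Hz  (b) Q = 0.5379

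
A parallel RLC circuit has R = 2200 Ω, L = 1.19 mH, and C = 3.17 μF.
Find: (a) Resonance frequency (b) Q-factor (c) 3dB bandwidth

Step 1 — Resonance: ω₀ = 1/√(LC) = 1/√(0.00119·3.17e-06) = 1.628e+04 rad/s.
Step 2 — f₀ = ω₀/(2π) = 2591 Hz.
Step 3 — Parallel Q: Q = R/(ω₀L) = 2200/(1.628e+04·0.00119) = 113.5.
Step 4 — Bandwidth: Δω = ω₀/Q = 143.4 rad/s; BW = Δω/(2π) = 22.82 Hz.

(a) f₀ = 2591 Hz  (b) Q = 113.5  (c) BW = 22.82 Hz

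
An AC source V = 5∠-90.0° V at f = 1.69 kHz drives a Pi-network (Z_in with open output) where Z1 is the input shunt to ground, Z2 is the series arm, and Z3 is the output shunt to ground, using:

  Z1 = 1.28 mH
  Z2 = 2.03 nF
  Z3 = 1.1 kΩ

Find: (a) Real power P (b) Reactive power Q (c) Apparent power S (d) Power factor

Step 1 — Angular frequency: ω = 2π·f = 2π·1690 = 1.062e+04 rad/s.
Step 2 — Component impedances:
  Z1: Z = jωL = j·1.062e+04·0.00128 = 0 + j13.59 Ω
  Z2: Z = 1/(jωC) = -j/(ω·C) = 0 - j4.639e+04 Ω
  Z3: Z = R = 1100 Ω
Step 3 — With open output, the series arm Z2 and the output shunt Z3 appear in series to ground: Z2 + Z3 = 1100 - j4.639e+04 Ω.
Step 4 — Parallel with input shunt Z1: Z_in = Z1 || (Z2 + Z3) = 9.442e-05 + j13.6 Ω = 13.6∠90.0° Ω.
Step 5 — Source phasor: V = 5∠-90.0° V = 0 - j5 V.
Step 6 — Current: I = V / Z = -0.3678 - j2.554e-06 A = 0.3678∠-180.0° A.
Step 7 — Complex power: S = V·I* = 1.277e-05 + j1.839 VA.
Step 8 — Real power: P = Re(S) = 1.277e-05 W.
Step 9 — Reactive power: Q = Im(S) = 1.839 VAR.
Step 10 — Apparent power: |S| = 1.839 VA.
Step 11 — Power factor: PF = P/|S| = 6.945e-06 (lagging).

(a) P = 1.277e-05 W  (b) Q = 1.839 VAR  (c) S = 1.839 VA  (d) PF = 6.945e-06 (lagging)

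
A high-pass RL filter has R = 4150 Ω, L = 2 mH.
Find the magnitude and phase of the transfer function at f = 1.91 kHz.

Step 1 — Angular frequency: ω = 2π·1910 = 1.2e+04 rad/s.
Step 2 — Transfer function: H(jω) = jωL/(R + jωL).
Step 3 — Numerator jωL = j·24; denominator R + jωL = 4150 + j24.
Step 4 — H = 3.345e-05 + j0.005783.
Step 5 — Magnitude: |H| = 0.005783 (-44.8 dB); phase: φ = 89.7°.

|H| = 0.005783 (-44.8 dB), φ = 89.7°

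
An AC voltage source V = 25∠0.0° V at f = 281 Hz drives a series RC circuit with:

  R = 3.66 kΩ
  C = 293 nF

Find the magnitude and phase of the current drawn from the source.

Step 1 — Angular frequency: ω = 2π·f = 2π·281 = 1766 rad/s.
Step 2 — Component impedances:
  R: Z = R = 3660 Ω
  C: Z = 1/(jωC) = -j/(ω·C) = 0 - j1933 Ω
Step 3 — Series combination: Z_total = R + C = 3660 - j1933 Ω = 4139∠-27.8° Ω.
Step 4 — Source phasor: V = 25∠0.0° V = 25 V.
Step 5 — Ohm's law: I = V / Z_total = (25) / (3660 - j1933) = 0.005341 + j0.002821 A.
Step 6 — Convert to polar: |I| = 0.00604 A, ∠I = 27.8°.

I = 0.00604∠27.8° A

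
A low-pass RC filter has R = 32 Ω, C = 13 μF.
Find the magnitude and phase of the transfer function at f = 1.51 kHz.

Step 1 — Angular frequency: ω = 2π·1510 = 9488 rad/s.
Step 2 — Transfer function: H(jω) = 1/(1 + jωRC).
Step 3 — Denominator: 1 + jωRC = 1 + j·9488·32·1.3e-05 = 1 + j3.947.
Step 4 — H = 0.06032 - j0.2381.
Step 5 — Magnitude: |H| = 0.2456 (-12.2 dB); phase: φ = -75.8°.

|H| = 0.2456 (-12.2 dB), φ = -75.8°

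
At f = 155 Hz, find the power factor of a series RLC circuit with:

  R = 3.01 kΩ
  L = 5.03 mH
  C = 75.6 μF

Step 1 — Angular frequency: ω = 2π·f = 2π·155 = 973.9 rad/s.
Step 2 — Component impedances:
  R: Z = R = 3010 Ω
  L: Z = jωL = j·973.9·0.00503 = 0 + j4.899 Ω
  C: Z = 1/(jωC) = -j/(ω·C) = 0 - j13.58 Ω
Step 3 — Series combination: Z_total = R + L + C = 3010 - j8.683 Ω = 3010∠-0.2° Ω.
Step 4 — Power factor: PF = cos(φ) = Re(Z)/|Z| = 3010/3010 = 1.
Step 5 — Type: Im(Z) = -8.683 ⇒ leading (phase φ = -0.2°).

PF = 1 (leading, φ = -0.2°)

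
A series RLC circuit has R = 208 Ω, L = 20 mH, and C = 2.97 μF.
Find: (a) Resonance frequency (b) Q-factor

Step 1 — Resonance condition Im(Z)=0 gives ω₀ = 1/√(LC).
Step 2 — ω₀ = 1/√(0.02·2.97e-06) = 4103 rad/s.
Step 3 — f₀ = ω₀/(2π) = 653 Hz.
Step 4 — Series Q: Q = ω₀L/R = 4103·0.02/208 = 0.3945.

(a) f₀ = 653 Hz  (b) Q = 0.3945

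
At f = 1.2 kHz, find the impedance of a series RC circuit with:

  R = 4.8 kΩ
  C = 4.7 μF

Step 1 — Angular frequency: ω = 2π·f = 2π·1200 = 7540 rad/s.
Step 2 — Component impedances:
  R: Z = R = 4800 Ω
  C: Z = 1/(jωC) = -j/(ω·C) = 0 - j28.22 Ω
Step 3 — Series combination: Z_total = R + C = 4800 - j28.22 Ω = 4800∠-0.3° Ω.

Z = 4800 - j28.22 Ω = 4800∠-0.3° Ω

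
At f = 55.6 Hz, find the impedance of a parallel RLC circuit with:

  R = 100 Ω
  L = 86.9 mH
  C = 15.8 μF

Step 1 — Angular frequency: ω = 2π·f = 2π·55.6 = 349.3 rad/s.
Step 2 — Component impedances:
  R: Z = R = 100 Ω
  L: Z = jωL = j·349.3·0.0869 = 0 + j30.36 Ω
  C: Z = 1/(jωC) = -j/(ω·C) = 0 - j181.2 Ω
Step 3 — Parallel combination: 1/Z_total = 1/R + 1/L + 1/C; Z_total = 11.74 + j32.19 Ω = 34.26∠70.0° Ω.

Z = 11.74 + j32.19 Ω = 34.26∠70.0° Ω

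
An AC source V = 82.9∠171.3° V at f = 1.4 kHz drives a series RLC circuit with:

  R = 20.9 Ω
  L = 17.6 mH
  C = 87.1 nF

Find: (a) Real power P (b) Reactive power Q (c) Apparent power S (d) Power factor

Step 1 — Angular frequency: ω = 2π·f = 2π·1400 = 8796 rad/s.
Step 2 — Component impedances:
  R: Z = R = 20.9 Ω
  L: Z = jωL = j·8796·0.0176 = 0 + j154.8 Ω
  C: Z = 1/(jωC) = -j/(ω·C) = 0 - j1305 Ω
Step 3 — Series combination: Z_total = R + L + C = 20.9 - j1150 Ω = 1151∠-89.0° Ω.
Step 4 — Source phasor: V = 82.9∠171.3° V = -81.95 + j12.54 V.
Step 5 — Current: I = V / Z = -0.01219 - j0.07101 A = 0.07205∠-99.7° A.
Step 6 — Complex power: S = V·I* = 0.1085 - j5.972 VA.
Step 7 — Real power: P = Re(S) = 0.1085 W.
Step 8 — Reactive power: Q = Im(S) = -5.972 VAR.
Step 9 — Apparent power: |S| = 5.973 VA.
Step 10 — Power factor: PF = P/|S| = 0.01817 (leading).

(a) P = 0.1085 W  (b) Q = -5.972 VAR  (c) S = 5.973 VA  (d) PF = 0.01817 (leading)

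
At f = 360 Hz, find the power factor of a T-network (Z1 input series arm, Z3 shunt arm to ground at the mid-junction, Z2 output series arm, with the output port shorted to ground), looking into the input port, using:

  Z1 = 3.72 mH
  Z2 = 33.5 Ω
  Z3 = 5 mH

Step 1 — Angular frequency: ω = 2π·f = 2π·360 = 2262 rad/s.
Step 2 — Component impedances:
  Z1: Z = jωL = j·2262·0.00372 = 0 + j8.414 Ω
  Z2: Z = R = 33.5 Ω
  Z3: Z = jωL = j·2262·0.005 = 0 + j11.31 Ω
Step 3 — With the output port shorted to ground, the output series arm Z2 runs from the junction to ground; the shunt arm Z3 also runs from the junction to ground. They appear in parallel: Z3 || Z2 = 3.428 + j10.15 Ω.
Step 4 — Series with input arm Z1: Z_in = Z1 + (Z3 || Z2) = 3.428 + j18.57 Ω = 18.88∠79.5° Ω.
Step 5 — Power factor: PF = cos(φ) = Re(Z)/|Z| = 3.4276/18.881 = 0.1815.
Step 6 — Type: Im(Z) = 18.57 ⇒ lagging (phase φ = 79.5°).

PF = 0.1815 (lagging, φ = 79.5°)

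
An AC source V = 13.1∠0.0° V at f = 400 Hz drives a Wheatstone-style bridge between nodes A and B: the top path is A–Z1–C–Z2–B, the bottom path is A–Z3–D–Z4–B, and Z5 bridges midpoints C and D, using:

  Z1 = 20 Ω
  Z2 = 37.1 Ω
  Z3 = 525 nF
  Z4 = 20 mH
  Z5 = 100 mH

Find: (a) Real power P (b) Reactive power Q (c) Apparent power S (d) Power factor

Step 1 — Angular frequency: ω = 2π·f = 2π·400 = 2513 rad/s.
Step 2 — Component impedances:
  Z1: Z = R = 20 Ω
  Z2: Z = R = 37.1 Ω
  Z3: Z = 1/(jωC) = -j/(ω·C) = 0 - j757.9 Ω
  Z4: Z = jωL = j·2513·0.02 = 0 + j50.27 Ω
  Z5: Z = jωL = j·2513·0.1 = 0 + j251.3 Ω
Step 3 — Bridge requires nodal analysis (the Z5 bridge couples midpoints C and D, so the two paths cannot be reduced to a simple series/parallel combination). Setting node B to ground and injecting 1 A at node A, the 3-node admittance system at A, C, D solves to V_A = Z_AB = 56.85 + j0.925 Ω = 56.86∠0.9° Ω.
Step 4 — Source phasor: V = 13.1∠0.0° V = 13.1 V.
Step 5 — Current: I = V / Z = 0.2304 - j0.003748 A = 0.2304∠-0.9° A.
Step 6 — Complex power: S = V·I* = 3.018 + j0.0491 VA.
Step 7 — Real power: P = Re(S) = 3.018 W.
Step 8 — Reactive power: Q = Im(S) = 0.0491 VAR.
Step 9 — Apparent power: |S| = 3.018 VA.
Step 10 — Power factor: PF = P/|S| = 0.9999 (lagging).

(a) P = 3.018 W  (b) Q = 0.0491 VAR  (c) S = 3.018 VA  (d) PF = 0.9999 (lagging)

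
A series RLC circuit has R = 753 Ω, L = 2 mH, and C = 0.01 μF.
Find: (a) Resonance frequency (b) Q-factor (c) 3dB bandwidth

Step 1 — Resonance: ω₀ = 1/√(LC) = 1/√(0.002·1e-08) = 2.236e+05 rad/s.
Step 2 — f₀ = ω₀/(2π) = 3.559e+04 Hz.
Step 3 — Series Q: Q = ω₀L/R = 2.236e+05·0.002/753 = 0.5939.
Step 4 — Bandwidth: Δω = ω₀/Q = 3.765e+05 rad/s; BW = Δω/(2π) = 5.992e+04 Hz.

(a) f₀ = 3.559e+04 Hz  (b) Q = 0.5939  (c) BW = 5.992e+04 Hz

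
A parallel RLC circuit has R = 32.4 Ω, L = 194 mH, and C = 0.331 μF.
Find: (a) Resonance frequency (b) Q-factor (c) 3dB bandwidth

Step 1 — Resonance: ω₀ = 1/√(LC) = 1/√(0.194·3.31e-07) = 3946 rad/s.
Step 2 — f₀ = ω₀/(2π) = 628.1 Hz.
Step 3 — Parallel Q: Q = R/(ω₀L) = 32.4/(3946·0.194) = 0.04232.
Step 4 — Bandwidth: Δω = ω₀/Q = 9.325e+04 rad/s; BW = Δω/(2π) = 1.484e+04 Hz.

(a) f₀ = 628.1 Hz  (b) Q = 0.04232  (c) BW = 1.484e+04 Hz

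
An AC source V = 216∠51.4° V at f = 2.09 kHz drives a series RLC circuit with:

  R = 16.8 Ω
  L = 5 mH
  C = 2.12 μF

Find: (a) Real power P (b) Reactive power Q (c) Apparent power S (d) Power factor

Step 1 — Angular frequency: ω = 2π·f = 2π·2090 = 1.313e+04 rad/s.
Step 2 — Component impedances:
  R: Z = R = 16.8 Ω
  L: Z = jωL = j·1.313e+04·0.005 = 0 + j65.66 Ω
  C: Z = 1/(jωC) = -j/(ω·C) = 0 - j35.92 Ω
Step 3 — Series combination: Z_total = R + L + C = 16.8 + j29.74 Ω = 34.16∠60.5° Ω.
Step 4 — Source phasor: V = 216∠51.4° V = 134.8 + j168.8 V.
Step 5 — Current: I = V / Z = 6.244 - j1.004 A = 6.324∠-9.1° A.
Step 6 — Complex power: S = V·I* = 671.9 + j1189 VA.
Step 7 — Real power: P = Re(S) = 671.9 W.
Step 8 — Reactive power: Q = Im(S) = 1189 VAR.
Step 9 — Apparent power: |S| = 1366 VA.
Step 10 — Power factor: PF = P/|S| = 0.4919 (lagging).

(a) P = 671.9 W  (b) Q = 1189 VAR  (c) S = 1366 VA  (d) PF = 0.4919 (lagging)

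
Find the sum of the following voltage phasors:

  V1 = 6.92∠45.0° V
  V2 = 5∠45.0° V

Step 1 — Convert each phasor to rectangular form:
  V1 = 6.92·(cos(45.0°) + j·sin(45.0°)) = 4.893 + j4.893 V
  V2 = 5·(cos(45.0°) + j·sin(45.0°)) = 3.536 + j3.536 V
Step 2 — Sum components: V_total = 8.429 + j8.429 V.
Step 3 — Convert to polar: |V_total| = 11.92 V, ∠V_total = 45.0°.

V_total = 11.92∠45.0° V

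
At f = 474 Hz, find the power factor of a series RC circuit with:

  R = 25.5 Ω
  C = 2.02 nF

Step 1 — Angular frequency: ω = 2π·f = 2π·474 = 2978 rad/s.
Step 2 — Component impedances:
  R: Z = R = 25.5 Ω
  C: Z = 1/(jωC) = -j/(ω·C) = 0 - j1.662e+05 Ω
Step 3 — Series combination: Z_total = R + C = 25.5 - j1.662e+05 Ω = 1.662e+05∠-90.0° Ω.
Step 4 — Power factor: PF = cos(φ) = Re(Z)/|Z| = 25.5/1.662e+05 = 0.0001534.
Step 5 — Type: Im(Z) = -1.662e+05 ⇒ leading (phase φ = -90.0°).

PF = 0.0001534 (leading, φ = -90.0°)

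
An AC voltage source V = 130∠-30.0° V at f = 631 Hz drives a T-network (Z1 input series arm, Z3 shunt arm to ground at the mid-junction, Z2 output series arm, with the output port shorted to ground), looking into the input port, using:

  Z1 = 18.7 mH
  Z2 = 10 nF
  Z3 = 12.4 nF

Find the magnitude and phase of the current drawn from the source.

Step 1 — Angular frequency: ω = 2π·f = 2π·631 = 3965 rad/s.
Step 2 — Component impedances:
  Z1: Z = jωL = j·3965·0.0187 = 0 + j74.14 Ω
  Z2: Z = 1/(jωC) = -j/(ω·C) = 0 - j2.522e+04 Ω
  Z3: Z = 1/(jωC) = -j/(ω·C) = 0 - j2.034e+04 Ω
Step 3 — With the output port shorted to ground, the output series arm Z2 runs from the junction to ground; the shunt arm Z3 also runs from the junction to ground. They appear in parallel: Z3 || Z2 = 0 - j1.126e+04 Ω.
Step 4 — Series with input arm Z1: Z_in = Z1 + (Z3 || Z2) = 0 - j1.119e+04 Ω = 1.119e+04∠-90.0° Ω.
Step 5 — Source phasor: V = 130∠-30.0° V = 112.6 - j65 V.
Step 6 — Ohm's law: I = V / Z_total = (112.6 - j65) / (0 - j1.119e+04) = 0.005811 + j0.01006 A.
Step 7 — Convert to polar: |I| = 0.01162 A, ∠I = 60.0°.

I = 0.01162∠60.0° A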